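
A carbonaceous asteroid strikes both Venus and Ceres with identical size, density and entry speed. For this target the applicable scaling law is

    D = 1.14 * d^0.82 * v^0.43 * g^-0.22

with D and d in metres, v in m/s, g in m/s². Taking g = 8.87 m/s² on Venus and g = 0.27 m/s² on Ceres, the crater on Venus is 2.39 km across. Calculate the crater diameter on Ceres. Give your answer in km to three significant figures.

D ≈ 5.15 km

All impactor-dependent factors cancel in the ratio, leaving D_Ceres/D_Venus = (g_Ceres/g_Venus)^-0.22.
(0.27/8.87)^-0.22 = 0.03044^-0.22 = 2.156
D_Ceres = 2.156 × 2.39 km = 5.15 km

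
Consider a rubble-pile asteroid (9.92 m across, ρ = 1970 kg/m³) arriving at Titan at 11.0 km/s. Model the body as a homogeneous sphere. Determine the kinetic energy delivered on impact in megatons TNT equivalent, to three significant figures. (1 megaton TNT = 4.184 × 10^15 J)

v = 11000 m/s.
Mass m = (π/6) ρ d³ = (π/6) × 1970 × (9.92)³ = 1.007 × 10^6 kg
E = ½ m v² = 0.5 × 1.007 × 10^6 × (11000)² = 6.092 × 10^13 J
   = 6.092 × 10^13 / 4.184×10^15 = 0.01456 Mt

E ≈ 0.0146 Mt TNT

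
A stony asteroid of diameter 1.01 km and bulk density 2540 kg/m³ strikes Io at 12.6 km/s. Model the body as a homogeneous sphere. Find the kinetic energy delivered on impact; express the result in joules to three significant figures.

d = 1010 m; v = 12600 m/s.
Mass m = (π/6) ρ d³ = (π/6) × 2540 × (1010)³ = 1.370 × 10^12 kg
E = ½ m v² = 0.5 × 1.370 × 10^12 × (12600)² = 1.088 × 10^20 J

E ≈ 1.09 × 10^20 J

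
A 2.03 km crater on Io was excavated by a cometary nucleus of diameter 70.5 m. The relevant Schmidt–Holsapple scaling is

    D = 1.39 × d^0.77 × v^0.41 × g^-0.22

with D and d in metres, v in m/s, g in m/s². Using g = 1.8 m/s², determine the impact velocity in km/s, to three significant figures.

Rearranging for v: v = [D / (1.39 · 70.5^0.77 · 1.8^-0.22)]^(1/0.41).
D = 2030 m.
70.5^0.77 = 26.49
1.8^-0.22 = 0.8787
Denominator = 1.39 × 26.49 × 0.8787 = 32.35
D / 32.35 = 2030 / 32.35 = 62.75
v = 62.75^(1/0.41) = 62.75^2.439 = 24231 m/s

v ≈ 24.2 km/s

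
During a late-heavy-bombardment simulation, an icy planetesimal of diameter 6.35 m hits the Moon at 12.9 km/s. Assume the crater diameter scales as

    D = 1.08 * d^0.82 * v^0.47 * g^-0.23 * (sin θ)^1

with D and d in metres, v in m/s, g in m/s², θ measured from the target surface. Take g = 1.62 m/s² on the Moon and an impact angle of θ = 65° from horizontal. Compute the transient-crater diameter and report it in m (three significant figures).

In SI units: v = 12900 m/s.
d^0.82 = 6.35^0.82 = 4.553
v^0.47 = 12900^0.47 = 85.50
g^-0.23 = 1.62^-0.23 = 0.8950
(sin 65°)^1 = 0.9063^1 = 0.9063
D = 1.08 × 4.553 × 85.50 × 0.8950 × 0.9063 = 341.0 m

D ≈ 341 m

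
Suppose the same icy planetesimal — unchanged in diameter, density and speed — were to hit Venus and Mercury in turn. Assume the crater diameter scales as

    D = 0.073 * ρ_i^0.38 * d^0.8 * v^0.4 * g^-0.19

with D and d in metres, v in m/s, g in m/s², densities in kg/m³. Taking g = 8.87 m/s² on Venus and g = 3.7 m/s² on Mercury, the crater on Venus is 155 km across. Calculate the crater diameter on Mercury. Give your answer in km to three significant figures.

All impactor-dependent factors cancel in the ratio, leaving D_Mercury/D_Venus = (g_Mercury/g_Venus)^-0.19.
(3.7/8.87)^-0.19 = 0.4171^-0.19 = 1.181
D_Mercury = 1.181 × 155 km = 183 km

D ≈ 183 km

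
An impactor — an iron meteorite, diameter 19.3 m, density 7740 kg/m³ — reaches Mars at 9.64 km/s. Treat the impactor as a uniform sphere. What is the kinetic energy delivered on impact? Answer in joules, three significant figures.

v = 9640 m/s.
Mass m = (π/6) ρ d³ = (π/6) × 7740 × (19.3)³ = 2.913 × 10^7 kg
E = ½ m v² = 0.5 × 2.913 × 10^7 × (9640)² = 1.354 × 10^15 J

E ≈ 1.35 × 10^15 J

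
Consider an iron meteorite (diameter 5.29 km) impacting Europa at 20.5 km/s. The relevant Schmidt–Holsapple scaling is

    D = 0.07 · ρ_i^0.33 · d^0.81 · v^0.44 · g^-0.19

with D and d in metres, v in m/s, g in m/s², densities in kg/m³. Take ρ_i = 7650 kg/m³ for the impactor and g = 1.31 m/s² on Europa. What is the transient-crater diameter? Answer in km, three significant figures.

In SI units: d = 5290 m, v = 20500 m/s.
ρ_i^0.33 = 7650^0.33 = 19.13
d^0.81 = 5290^0.81 = 1038
v^0.44 = 20500^0.44 = 78.92
g^-0.19 = 1.31^-0.19 = 0.9500
D = 0.07 × 19.13 × 1038 × 78.92 × 0.9500 = 1.042 × 10^5 m
   = 104.2 km

D ≈ 104 km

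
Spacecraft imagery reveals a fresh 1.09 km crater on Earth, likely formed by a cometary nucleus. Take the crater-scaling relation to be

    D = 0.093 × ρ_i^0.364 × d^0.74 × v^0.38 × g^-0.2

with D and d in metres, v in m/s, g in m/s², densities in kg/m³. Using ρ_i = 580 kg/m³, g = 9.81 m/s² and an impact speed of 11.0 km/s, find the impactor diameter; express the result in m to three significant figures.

Rearranging for d: d = [D / (0.093 · 580^0.364 · 11000^0.38 · 9.81^-0.2)]^(1/0.74).
D = 1090 m.
580^0.364 = 10.14
11000^0.38 = 34.33
9.81^-0.2 = 0.6334
Denominator = 0.093 × 10.14 × 34.33 × 0.6334 = 20.51
D / 20.51 = 1090 / 20.51 = 53.14
d = 53.14^(1/0.74) = 53.14^1.3514 = 214.7 m

d ≈ 215 m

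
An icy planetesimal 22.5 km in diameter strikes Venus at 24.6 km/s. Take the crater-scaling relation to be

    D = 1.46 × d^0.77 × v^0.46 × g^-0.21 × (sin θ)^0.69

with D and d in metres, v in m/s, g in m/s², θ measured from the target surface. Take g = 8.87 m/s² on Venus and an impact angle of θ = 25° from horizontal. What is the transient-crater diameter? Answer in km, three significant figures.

D ≈ 120 km

In SI units: d = 22500 m, v = 24600 m/s.
d^0.77 = 22500^0.77 = 2245
v^0.46 = 24600^0.46 = 104.7
g^-0.21 = 8.87^-0.21 = 0.6323
(sin 25°)^0.69 = 0.4226^0.69 = 0.5519
D = 1.46 × 2245 × 104.7 × 0.6323 × 0.5519 = 1.198 × 10^5 m
   = 119.8 km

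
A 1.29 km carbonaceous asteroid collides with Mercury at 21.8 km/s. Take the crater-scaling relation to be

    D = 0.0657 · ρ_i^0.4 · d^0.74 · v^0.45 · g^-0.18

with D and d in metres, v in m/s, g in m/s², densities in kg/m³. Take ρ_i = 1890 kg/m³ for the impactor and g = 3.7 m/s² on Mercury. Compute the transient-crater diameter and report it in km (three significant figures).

D ≈ 19.1 km

In SI units: d = 1290 m, v = 21800 m/s.
ρ_i^0.4 = 1890^0.4 = 20.44
d^0.74 = 1290^0.74 = 200.4
v^0.45 = 21800^0.45 = 89.60
g^-0.18 = 3.7^-0.18 = 0.7902
D = 0.0657 × 20.44 × 200.4 × 89.60 × 0.7902 = 19054 m
   = 19.05 km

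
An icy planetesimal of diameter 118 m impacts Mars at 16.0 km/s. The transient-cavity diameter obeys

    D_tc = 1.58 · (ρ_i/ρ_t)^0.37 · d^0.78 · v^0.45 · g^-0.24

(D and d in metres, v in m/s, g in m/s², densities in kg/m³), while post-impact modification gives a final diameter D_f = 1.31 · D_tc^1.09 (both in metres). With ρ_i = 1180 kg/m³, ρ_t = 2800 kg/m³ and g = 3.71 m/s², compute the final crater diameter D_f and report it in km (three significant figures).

v = 16000 m/s.
(ρ_i/ρ_t)^0.37 = (1180/2800)^0.37 = 0.7264
d^0.78 = 118^0.78 = 41.31
v^0.45 = 16000^0.45 = 77.96
g^-0.24 = 3.71^-0.24 = 0.7300
D_tc = 1.58 × 0.7264 × 41.31 × 77.96 × 0.7300 = 2698 m
D_f = 1.31 × (2698)^1.09 = 7196 m
     = 7.196 km

D_f ≈ 7.20 km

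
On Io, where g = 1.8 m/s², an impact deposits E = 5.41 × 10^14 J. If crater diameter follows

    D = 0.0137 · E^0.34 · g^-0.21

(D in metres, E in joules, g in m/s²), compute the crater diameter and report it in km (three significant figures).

E^0.34 = (5.41 × 10^14)^0.34 = 1.022 × 10^5
g^-0.21 = 1.8^-0.21 = 0.8839
D = 0.0137 × 1.022 × 10^5 × 0.8839 = 1238 m
   = 1.238 km

D ≈ 1.24 km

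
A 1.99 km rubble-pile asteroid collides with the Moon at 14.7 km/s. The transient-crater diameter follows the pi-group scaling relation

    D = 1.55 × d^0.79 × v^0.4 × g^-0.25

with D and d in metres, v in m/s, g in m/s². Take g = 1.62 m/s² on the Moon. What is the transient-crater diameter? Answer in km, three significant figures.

D ≈ 25.8 km

In SI units: d = 1990 m, v = 14700 m/s.
d^0.79 = 1990^0.79 = 403.7
v^0.4 = 14700^0.4 = 46.44
g^-0.25 = 1.62^-0.25 = 0.8864
D = 1.55 × 403.7 × 46.44 × 0.8864 = 25758 m
   = 25.76 km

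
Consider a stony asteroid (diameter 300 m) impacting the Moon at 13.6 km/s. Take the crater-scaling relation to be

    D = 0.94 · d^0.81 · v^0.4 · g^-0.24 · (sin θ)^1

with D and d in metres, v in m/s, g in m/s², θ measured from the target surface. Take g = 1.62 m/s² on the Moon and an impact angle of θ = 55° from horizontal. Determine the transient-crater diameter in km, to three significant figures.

D ≈ 3.13 km

In SI units: v = 13600 m/s.
d^0.81 = 300^0.81 = 101.5
v^0.4 = 13600^0.4 = 45.02
g^-0.24 = 1.62^-0.24 = 0.8907
(sin 55°)^1 = 0.8192^1 = 0.8192
D = 0.94 × 101.5 × 45.02 × 0.8907 × 0.8192 = 3134 m
   = 3.134 km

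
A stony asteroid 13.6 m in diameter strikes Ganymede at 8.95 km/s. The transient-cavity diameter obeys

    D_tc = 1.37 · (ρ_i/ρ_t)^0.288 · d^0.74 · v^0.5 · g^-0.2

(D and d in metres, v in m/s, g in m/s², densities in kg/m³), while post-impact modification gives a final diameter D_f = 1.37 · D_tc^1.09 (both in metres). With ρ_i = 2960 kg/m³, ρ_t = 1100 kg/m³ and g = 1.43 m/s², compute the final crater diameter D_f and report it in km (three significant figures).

v = 8950 m/s.
(ρ_i/ρ_t)^0.288 = (2960/1100)^0.288 = 1.330
d^0.74 = 13.6^0.74 = 6.900
v^0.5 = 8950^0.5 = 94.60
g^-0.2 = 1.43^-0.2 = 0.9310
D_tc = 1.37 × 1.330 × 6.900 × 94.60 × 0.9310 = 1107 m
D_f = 1.37 × (1107)^1.09 = 2850 m
     = 2.850 km

D_f ≈ 2.85 km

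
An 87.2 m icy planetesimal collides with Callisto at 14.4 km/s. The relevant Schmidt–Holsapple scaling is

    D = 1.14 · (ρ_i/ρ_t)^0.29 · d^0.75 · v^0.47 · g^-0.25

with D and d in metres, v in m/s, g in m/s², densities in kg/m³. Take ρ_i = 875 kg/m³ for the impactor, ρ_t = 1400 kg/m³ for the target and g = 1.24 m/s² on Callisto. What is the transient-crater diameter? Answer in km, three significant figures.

In SI units: v = 14400 m/s.
(ρ_i/ρ_t)^0.29 = (875/1400)^0.29 = 0.8726
d^0.75 = 87.2^0.75 = 28.54
v^0.47 = 14400^0.47 = 90.04
g^-0.25 = 1.24^-0.25 = 0.9476
D = 1.14 × 0.8726 × 28.54 × 90.04 × 0.9476 = 2422 m
   = 2.422 km

D ≈ 2.42 km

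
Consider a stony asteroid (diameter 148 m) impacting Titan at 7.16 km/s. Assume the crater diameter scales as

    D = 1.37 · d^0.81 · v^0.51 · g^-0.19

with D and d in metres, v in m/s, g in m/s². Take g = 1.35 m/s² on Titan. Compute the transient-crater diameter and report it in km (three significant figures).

In SI units: v = 7160 m/s.
d^0.81 = 148^0.81 = 57.27
v^0.51 = 7160^0.51 = 92.47
g^-0.19 = 1.35^-0.19 = 0.9446
D = 1.37 × 57.27 × 92.47 × 0.9446 = 6853 m
   = 6.853 km

D ≈ 6.85 km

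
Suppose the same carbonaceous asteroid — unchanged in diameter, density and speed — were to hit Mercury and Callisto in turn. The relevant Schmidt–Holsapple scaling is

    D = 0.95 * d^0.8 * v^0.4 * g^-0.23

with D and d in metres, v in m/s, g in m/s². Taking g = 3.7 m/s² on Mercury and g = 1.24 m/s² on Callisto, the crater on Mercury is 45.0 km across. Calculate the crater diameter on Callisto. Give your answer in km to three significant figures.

D ≈ 57.9 km

All impactor-dependent factors cancel in the ratio, leaving D_Callisto/D_Mercury = (g_Callisto/g_Mercury)^-0.23.
(1.24/3.7)^-0.23 = 0.3351^-0.23 = 1.286
D_Callisto = 1.286 × 45.0 km = 57.9 km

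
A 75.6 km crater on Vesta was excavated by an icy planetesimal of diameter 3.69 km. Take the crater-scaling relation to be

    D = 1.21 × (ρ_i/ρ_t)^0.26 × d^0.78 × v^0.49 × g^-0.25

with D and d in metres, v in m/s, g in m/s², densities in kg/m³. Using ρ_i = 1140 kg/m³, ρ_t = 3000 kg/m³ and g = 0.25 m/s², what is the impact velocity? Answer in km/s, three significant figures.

v ≈ 10.6 km/s

Rearranging for v: v = [D / (1.21 · (1140/3000)^0.26 · 3690^0.78 · 0.25^-0.25)]^(1/0.49).
D = 75600 m.
(1140/3000)^0.26 = 0.7776
3690^0.78 = 605.7
0.25^-0.25 = 1.414
Denominator = 1.21 × 0.7776 × 605.7 × 1.414 = 805.8
D / 805.8 = 75600 / 805.8 = 93.82
v = 93.82^(1/0.49) = 93.82^2.0408 = 10594 m/s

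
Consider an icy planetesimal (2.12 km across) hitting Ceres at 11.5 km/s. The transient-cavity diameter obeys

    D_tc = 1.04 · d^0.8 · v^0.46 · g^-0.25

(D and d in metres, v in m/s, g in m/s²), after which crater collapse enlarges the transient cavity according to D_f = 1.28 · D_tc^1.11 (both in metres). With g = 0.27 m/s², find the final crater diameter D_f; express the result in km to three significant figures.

In SI: d = 2120 m, v = 11500 m/s.
d^0.8 = 2120^0.8 = 458.2
v^0.46 = 11500^0.46 = 73.78
g^-0.25 = 0.27^-0.25 = 1.387
D_tc = 1.04 × 458.2 × 73.78 × 1.387 = 48760 m
D_f = 1.28 × (48760)^1.11 = 2.046 × 10^5 m
     = 204.6 km

D_f ≈ 205 km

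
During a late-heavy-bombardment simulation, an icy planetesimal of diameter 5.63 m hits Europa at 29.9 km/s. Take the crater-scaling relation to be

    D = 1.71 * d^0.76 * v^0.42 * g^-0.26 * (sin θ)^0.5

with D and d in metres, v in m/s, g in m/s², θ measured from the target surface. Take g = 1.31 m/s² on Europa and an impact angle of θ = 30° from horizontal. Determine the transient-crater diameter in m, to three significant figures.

In SI units: v = 29900 m/s.
d^0.76 = 5.63^0.76 = 3.719
v^0.42 = 29900^0.42 = 75.82
g^-0.26 = 1.31^-0.26 = 0.9322
(sin 30°)^0.5 = 0.5000^0.5 = 0.7071
D = 1.71 × 3.719 × 75.82 × 0.9322 × 0.7071 = 317.8 m

D ≈ 318 m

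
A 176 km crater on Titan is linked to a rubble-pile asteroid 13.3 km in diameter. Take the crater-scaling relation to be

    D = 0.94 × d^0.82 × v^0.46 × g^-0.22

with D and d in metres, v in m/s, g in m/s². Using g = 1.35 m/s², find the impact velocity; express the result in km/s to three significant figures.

Rearranging for v: v = [D / (0.94 · 13300^0.82 · 1.35^-0.22)]^(1/0.46).
D = 176000 m.
13300^0.82 = 2407
1.35^-0.22 = 0.9361
Denominator = 0.94 × 2407 × 0.9361 = 2118
D / 2118 = 176000 / 2118 = 83.10
v = 83.10^(1/0.46) = 83.10^2.1739 = 14894 m/s

v ≈ 14.9 km/s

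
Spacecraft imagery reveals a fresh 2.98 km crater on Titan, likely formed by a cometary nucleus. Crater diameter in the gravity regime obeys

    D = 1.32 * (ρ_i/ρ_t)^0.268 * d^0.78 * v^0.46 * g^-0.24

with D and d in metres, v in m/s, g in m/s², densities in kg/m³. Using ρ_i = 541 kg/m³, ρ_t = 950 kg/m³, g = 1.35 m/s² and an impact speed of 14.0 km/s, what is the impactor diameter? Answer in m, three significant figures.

Rearranging for d: d = [D / (1.32 · (541/950)^0.268 · 14000^0.46 · 1.35^-0.24)]^(1/0.78).
D = 2980 m.
(541/950)^0.268 = 0.8599
14000^0.46 = 80.76
1.35^-0.24 = 0.9305
Denominator = 1.32 × 0.8599 × 80.76 × 0.9305 = 85.30
D / 85.30 = 2980 / 85.30 = 34.94
d = 34.94^(1/0.78) = 34.94^1.2821 = 95.21 m

d ≈ 95.2 m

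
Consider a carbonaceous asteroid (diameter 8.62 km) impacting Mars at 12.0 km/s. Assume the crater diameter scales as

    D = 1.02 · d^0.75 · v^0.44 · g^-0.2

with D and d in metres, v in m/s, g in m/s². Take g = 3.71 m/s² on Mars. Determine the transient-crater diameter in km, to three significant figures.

In SI units: d = 8620 m, v = 12000 m/s.
d^0.75 = 8620^0.75 = 894.6
v^0.44 = 12000^0.44 = 62.35
g^-0.2 = 3.71^-0.2 = 0.7694
D = 1.02 × 894.6 × 62.35 × 0.7694 = 43774 m
   = 43.77 km

D ≈ 43.8 km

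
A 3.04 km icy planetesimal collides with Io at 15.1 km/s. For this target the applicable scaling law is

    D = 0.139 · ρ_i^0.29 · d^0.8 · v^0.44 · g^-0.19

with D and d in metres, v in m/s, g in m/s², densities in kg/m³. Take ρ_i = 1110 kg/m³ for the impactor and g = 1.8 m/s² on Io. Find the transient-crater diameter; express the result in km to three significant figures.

In SI units: d = 3040 m, v = 15100 m/s.
ρ_i^0.29 = 1110^0.29 = 7.641
d^0.8 = 3040^0.8 = 611.4
v^0.44 = 15100^0.44 = 68.98
g^-0.19 = 1.8^-0.19 = 0.8943
D = 0.139 × 7.641 × 611.4 × 68.98 × 0.8943 = 40059 m
   = 40.06 km

D ≈ 40.1 km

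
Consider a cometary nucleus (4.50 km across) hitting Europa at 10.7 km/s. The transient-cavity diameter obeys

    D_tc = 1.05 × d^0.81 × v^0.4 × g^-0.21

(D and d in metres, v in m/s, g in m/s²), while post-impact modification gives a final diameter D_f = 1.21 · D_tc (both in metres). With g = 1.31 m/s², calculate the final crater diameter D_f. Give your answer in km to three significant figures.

In SI: d = 4500 m, v = 10700 m/s.
d^0.81 = 4500^0.81 = 910.1
v^0.4 = 10700^0.4 = 40.90
g^-0.21 = 1.31^-0.21 = 0.9449
D_tc = 1.05 × 910.1 × 40.90 × 0.9449 = 36930 m
D_f = 1.21 × 36930 = 44685 m
     = 44.69 km

D_f ≈ 44.7 km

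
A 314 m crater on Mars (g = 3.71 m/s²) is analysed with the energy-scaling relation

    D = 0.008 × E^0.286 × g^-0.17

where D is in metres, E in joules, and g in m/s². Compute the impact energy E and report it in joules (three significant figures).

E ≈ 2.52 × 10^16 J

Rearranging: E = [D / (0.008 · g^-0.17)]^(1/0.286).
g^-0.17 = 3.71^-0.17 = 0.8002
D / (0.008 × 0.8002) = 314 / (6.402 × 10^-3) = 4.905 × 10^4
E = (4.905 × 10^4)^3.4965 = 2.517 × 10^16 J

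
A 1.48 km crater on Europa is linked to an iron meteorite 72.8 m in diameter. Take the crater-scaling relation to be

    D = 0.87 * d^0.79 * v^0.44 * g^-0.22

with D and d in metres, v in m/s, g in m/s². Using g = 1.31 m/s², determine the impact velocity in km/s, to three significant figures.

v ≈ 11.4 km/s

Rearranging for v: v = [D / (0.87 · 72.8^0.79 · 1.31^-0.22)]^(1/0.44).
D = 1480 m.
72.8^0.79 = 29.59
1.31^-0.22 = 0.9423
Denominator = 0.87 × 29.59 × 0.9423 = 24.26
D / 24.26 = 1480 / 24.26 = 61.01
v = 61.01^(1/0.44) = 61.01^2.2727 = 11420 m/s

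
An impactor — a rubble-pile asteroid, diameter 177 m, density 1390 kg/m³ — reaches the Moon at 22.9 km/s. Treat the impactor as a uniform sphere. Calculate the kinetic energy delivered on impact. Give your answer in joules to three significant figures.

E ≈ 1.06 × 10^18 J

v = 22900 m/s.
Mass m = (π/6) ρ d³ = (π/6) × 1390 × (177)³ = 4.036 × 10^9 kg
E = ½ m v² = 0.5 × 4.036 × 10^9 × (22900)² = 1.058 × 10^18 J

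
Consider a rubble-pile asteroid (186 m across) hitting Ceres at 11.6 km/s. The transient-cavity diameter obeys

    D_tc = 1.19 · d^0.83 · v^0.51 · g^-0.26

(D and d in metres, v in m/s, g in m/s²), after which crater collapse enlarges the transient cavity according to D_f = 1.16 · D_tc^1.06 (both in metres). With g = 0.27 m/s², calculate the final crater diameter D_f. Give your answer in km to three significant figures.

D_f ≈ 31.3 km

v = 11600 m/s.
d^0.83 = 186^0.83 = 76.51
v^0.51 = 11600^0.51 = 118.3
g^-0.26 = 0.27^-0.26 = 1.406
D_tc = 1.19 × 76.51 × 118.3 × 1.406 = 15140 m
D_f = 1.16 × (15140)^1.06 = 31289 m
     = 31.29 km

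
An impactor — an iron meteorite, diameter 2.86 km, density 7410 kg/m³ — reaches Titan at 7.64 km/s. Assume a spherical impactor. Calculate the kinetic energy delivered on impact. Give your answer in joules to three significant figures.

d = 2860 m; v = 7640 m/s.
Mass m = (π/6) ρ d³ = (π/6) × 7410 × (2860)³ = 9.076 × 10^13 kg
E = ½ m v² = 0.5 × 9.076 × 10^13 × (7640)² = 2.649 × 10^21 J

E ≈ 2.65 × 10^21 J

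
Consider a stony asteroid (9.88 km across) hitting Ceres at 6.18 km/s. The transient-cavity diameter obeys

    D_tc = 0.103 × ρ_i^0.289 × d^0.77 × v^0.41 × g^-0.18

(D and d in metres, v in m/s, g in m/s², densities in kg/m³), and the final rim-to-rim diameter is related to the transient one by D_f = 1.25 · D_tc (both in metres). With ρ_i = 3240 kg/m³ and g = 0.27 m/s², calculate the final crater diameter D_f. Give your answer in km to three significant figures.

D_f ≈ 71.9 km

In SI: d = 9880 m, v = 6180 m/s.
ρ_i^0.289 = 3240^0.289 = 10.34
d^0.77 = 9880^0.77 = 1191
v^0.41 = 6180^0.41 = 35.83
g^-0.18 = 0.27^-0.18 = 1.266
D_tc = 0.103 × 10.34 × 1191 × 35.83 × 1.266 = 57540 m
D_f = 1.25 × 57540 = 71925 m
     = 71.92 km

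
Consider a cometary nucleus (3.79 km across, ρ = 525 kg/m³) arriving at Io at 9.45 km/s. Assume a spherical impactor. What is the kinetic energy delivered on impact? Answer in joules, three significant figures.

E ≈ 6.68 × 10^20 J

d = 3790 m; v = 9450 m/s.
Mass m = (π/6) ρ d³ = (π/6) × 525 × (3790)³ = 1.496 × 10^13 kg
E = ½ m v² = 0.5 × 1.496 × 10^13 × (9450)² = 6.680 × 10^20 J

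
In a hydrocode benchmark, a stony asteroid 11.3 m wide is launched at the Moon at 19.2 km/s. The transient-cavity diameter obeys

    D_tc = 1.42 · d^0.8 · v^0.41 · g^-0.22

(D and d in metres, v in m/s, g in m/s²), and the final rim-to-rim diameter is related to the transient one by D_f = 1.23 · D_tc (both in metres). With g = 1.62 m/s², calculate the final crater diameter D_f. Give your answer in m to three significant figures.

D_f ≈ 623 m

v = 19200 m/s.
d^0.8 = 11.3^0.8 = 6.958
v^0.41 = 19200^0.41 = 57.04
g^-0.22 = 1.62^-0.22 = 0.8993
D_tc = 1.42 × 6.958 × 57.04 × 0.8993 = 506.8 m
D_f = 1.23 × 506.8 = 623.4 m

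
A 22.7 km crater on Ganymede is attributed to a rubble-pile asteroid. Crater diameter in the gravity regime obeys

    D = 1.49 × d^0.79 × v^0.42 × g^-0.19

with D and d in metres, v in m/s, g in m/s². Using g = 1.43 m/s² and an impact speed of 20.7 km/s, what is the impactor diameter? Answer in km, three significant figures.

Rearranging for d: d = [D / (1.49 · 20700^0.42 · 1.43^-0.19)]^(1/0.79).
D = 22700 m.
20700^0.42 = 64.97
1.43^-0.19 = 0.9343
Denominator = 1.49 × 64.97 × 0.9343 = 90.45
D / 90.45 = 22700 / 90.45 = 251.0
d = 251.0^(1/0.79) = 251.0^1.2658 = 1090 m

d ≈ 1.09 km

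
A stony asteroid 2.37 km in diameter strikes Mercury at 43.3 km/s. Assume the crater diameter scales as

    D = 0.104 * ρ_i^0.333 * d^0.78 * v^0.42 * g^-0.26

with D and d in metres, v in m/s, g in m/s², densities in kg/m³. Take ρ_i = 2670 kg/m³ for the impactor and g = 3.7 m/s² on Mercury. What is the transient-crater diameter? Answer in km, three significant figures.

D ≈ 38.9 km

In SI units: d = 2370 m, v = 43300 m/s.
ρ_i^0.333 = 2670^0.333 = 13.84
d^0.78 = 2370^0.78 = 428.8
v^0.42 = 43300^0.42 = 88.58
g^-0.26 = 3.7^-0.26 = 0.7117
D = 0.104 × 13.84 × 428.8 × 88.58 × 0.7117 = 38910 m
   = 38.91 km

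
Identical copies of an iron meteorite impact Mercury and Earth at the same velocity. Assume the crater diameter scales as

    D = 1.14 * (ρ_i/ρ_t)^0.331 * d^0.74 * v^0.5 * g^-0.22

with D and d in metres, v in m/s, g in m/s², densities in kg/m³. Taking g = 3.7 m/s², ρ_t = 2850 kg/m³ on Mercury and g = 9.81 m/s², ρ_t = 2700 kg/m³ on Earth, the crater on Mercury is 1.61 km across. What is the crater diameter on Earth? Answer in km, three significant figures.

The impactor-only factors (d, v, ρ_i) cancel in the ratio, leaving D_Earth/D_Mercury = (g_Earth/g_Mercury)^-0.22 · (ρ_t,Mercury/ρ_t,Earth)^0.331.
(9.81/3.7)^-0.22 = 2.651^-0.22 = 0.8070
(2850/2700)^0.331 = 1.056^0.331 = 1.018
Ratio = 0.8070 × 1.018 = 0.8215
D_Earth = 0.8215 × 1.61 km = 1.32 km

D ≈ 1.32 km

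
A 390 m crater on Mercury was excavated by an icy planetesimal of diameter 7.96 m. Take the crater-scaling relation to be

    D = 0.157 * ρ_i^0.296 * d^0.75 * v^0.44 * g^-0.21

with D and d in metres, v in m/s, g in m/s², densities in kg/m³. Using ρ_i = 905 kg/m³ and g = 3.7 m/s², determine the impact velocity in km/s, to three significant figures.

Rearranging for v: v = [D / (0.157 · 905^0.296 · 7.96^0.75 · 3.7^-0.21)]^(1/0.44).
905^0.296 = 7.502
7.96^0.75 = 4.739
3.7^-0.21 = 0.7598
Denominator = 0.157 × 7.502 × 4.739 × 0.7598 = 4.241
D / 4.241 = 390 / 4.241 = 91.96
v = 91.96^(1/0.44) = 91.96^2.2727 = 29018 m/s

v ≈ 29.0 km/s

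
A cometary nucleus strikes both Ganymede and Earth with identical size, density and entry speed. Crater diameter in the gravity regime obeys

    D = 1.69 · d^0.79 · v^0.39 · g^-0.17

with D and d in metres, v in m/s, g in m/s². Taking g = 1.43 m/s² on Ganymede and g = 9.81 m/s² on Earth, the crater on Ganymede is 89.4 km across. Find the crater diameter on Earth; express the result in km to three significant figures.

All impactor-dependent factors cancel in the ratio, leaving D_Earth/D_Ganymede = (g_Earth/g_Ganymede)^-0.17.
(9.81/1.43)^-0.17 = 6.860^-0.17 = 0.7208
D_Earth = 0.7208 × 89.4 km = 64.4 km

D ≈ 64.4 km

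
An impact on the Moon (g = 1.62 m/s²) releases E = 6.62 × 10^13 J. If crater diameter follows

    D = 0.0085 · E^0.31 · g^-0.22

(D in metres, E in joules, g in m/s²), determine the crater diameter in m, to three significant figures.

D ≈ 147 m

E^0.31 = (6.62 × 10^13)^0.31 = 1.925 × 10^4
g^-0.22 = 1.62^-0.22 = 0.8993
D = 0.0085 × 1.925 × 10^4 × 0.8993 = 147.1 m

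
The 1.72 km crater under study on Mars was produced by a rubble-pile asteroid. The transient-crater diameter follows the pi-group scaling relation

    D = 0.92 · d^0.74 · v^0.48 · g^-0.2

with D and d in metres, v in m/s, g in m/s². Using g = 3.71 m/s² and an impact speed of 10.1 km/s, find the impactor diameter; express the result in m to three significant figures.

Rearranging for d: d = [D / (0.92 · 10100^0.48 · 3.71^-0.2)]^(1/0.74).
D = 1720 m.
10100^0.48 = 83.57
3.71^-0.2 = 0.7694
Denominator = 0.92 × 83.57 × 0.7694 = 59.15
D / 59.15 = 1720 / 59.15 = 29.08
d = 29.08^(1/0.74) = 29.08^1.3514 = 95.04 m

d ≈ 95.0 m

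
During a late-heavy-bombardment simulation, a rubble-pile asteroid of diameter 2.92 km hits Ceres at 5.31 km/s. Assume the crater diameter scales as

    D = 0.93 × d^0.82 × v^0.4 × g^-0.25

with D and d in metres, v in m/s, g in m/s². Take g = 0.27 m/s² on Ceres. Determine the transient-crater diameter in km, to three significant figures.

D ≈ 27.7 km

In SI units: d = 2920 m, v = 5310 m/s.
d^0.82 = 2920^0.82 = 694.4
v^0.4 = 5310^0.4 = 30.91
g^-0.25 = 0.27^-0.25 = 1.387
D = 0.93 × 694.4 × 30.91 × 1.387 = 27687 m
   = 27.69 km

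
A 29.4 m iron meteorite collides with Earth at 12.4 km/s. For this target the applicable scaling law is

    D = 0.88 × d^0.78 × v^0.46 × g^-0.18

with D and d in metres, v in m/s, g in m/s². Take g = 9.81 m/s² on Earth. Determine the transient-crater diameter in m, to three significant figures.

In SI units: v = 12400 m/s.
d^0.78 = 29.4^0.78 = 13.97
v^0.46 = 12400^0.46 = 76.38
g^-0.18 = 9.81^-0.18 = 0.6630
D = 0.88 × 13.97 × 76.38 × 0.6630 = 622.5 m

D ≈ 623 m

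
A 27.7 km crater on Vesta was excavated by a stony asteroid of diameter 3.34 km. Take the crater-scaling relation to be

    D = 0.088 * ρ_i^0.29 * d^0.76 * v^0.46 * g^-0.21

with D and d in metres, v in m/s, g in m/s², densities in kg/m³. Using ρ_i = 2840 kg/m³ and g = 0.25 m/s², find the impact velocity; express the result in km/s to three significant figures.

Rearranging for v: v = [D / (0.088 · 2840^0.29 · 3340^0.76 · 0.25^-0.21)]^(1/0.46).
D = 27700 m.
2840^0.29 = 10.03
3340^0.76 = 476.5
0.25^-0.21 = 1.338
Denominator = 0.088 × 10.03 × 476.5 × 1.338 = 562.7
D / 562.7 = 27700 / 562.7 = 49.23
v = 49.23^(1/0.46) = 49.23^2.1739 = 4772 m/s

v ≈ 4.77 km/s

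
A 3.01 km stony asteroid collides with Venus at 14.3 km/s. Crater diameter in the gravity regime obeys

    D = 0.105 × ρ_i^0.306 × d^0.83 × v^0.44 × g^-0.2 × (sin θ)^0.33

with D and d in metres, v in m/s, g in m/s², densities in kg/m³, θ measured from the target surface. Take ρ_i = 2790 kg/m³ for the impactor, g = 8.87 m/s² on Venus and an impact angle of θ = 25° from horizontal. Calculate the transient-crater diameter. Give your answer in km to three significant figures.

In SI units: d = 3010 m, v = 14300 m/s.
ρ_i^0.306 = 2790^0.306 = 11.33
d^0.83 = 3010^0.83 = 771.3
v^0.44 = 14300^0.44 = 67.35
g^-0.2 = 8.87^-0.2 = 0.6463
(sin 25°)^0.33 = 0.4226^0.33 = 0.7526
D = 0.105 × 11.33 × 771.3 × 67.35 × 0.6463 × 0.7526 = 30059 m
   = 30.06 km

D ≈ 30.1 km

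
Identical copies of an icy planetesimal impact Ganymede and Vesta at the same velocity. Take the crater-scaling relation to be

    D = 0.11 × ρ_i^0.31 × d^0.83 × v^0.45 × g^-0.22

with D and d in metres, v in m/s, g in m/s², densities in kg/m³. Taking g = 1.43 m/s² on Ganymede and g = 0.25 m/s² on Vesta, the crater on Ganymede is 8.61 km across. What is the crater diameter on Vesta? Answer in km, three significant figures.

All impactor-dependent factors cancel in the ratio, leaving D_Vesta/D_Ganymede = (g_Vesta/g_Ganymede)^-0.22.
(0.25/1.43)^-0.22 = 0.1748^-0.22 = 1.468
D_Vesta = 1.468 × 8.61 km = 12.6 km

D ≈ 12.6 km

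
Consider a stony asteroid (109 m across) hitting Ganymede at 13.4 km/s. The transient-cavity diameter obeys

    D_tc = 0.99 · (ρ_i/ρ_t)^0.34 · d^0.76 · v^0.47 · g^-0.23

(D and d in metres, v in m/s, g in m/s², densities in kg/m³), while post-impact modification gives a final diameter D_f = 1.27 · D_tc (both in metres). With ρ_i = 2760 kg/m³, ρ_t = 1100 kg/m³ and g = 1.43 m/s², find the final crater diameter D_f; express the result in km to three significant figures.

D_f ≈ 4.87 km

v = 13400 m/s.
(ρ_i/ρ_t)^0.34 = (2760/1100)^0.34 = 1.367
d^0.76 = 109^0.76 = 35.35
v^0.47 = 13400^0.47 = 87.04
g^-0.23 = 1.43^-0.23 = 0.9210
D_tc = 0.99 × 1.367 × 35.35 × 87.04 × 0.9210 = 3835 m
D_f = 1.27 × 3835 = 4870 m
     = 4.870 km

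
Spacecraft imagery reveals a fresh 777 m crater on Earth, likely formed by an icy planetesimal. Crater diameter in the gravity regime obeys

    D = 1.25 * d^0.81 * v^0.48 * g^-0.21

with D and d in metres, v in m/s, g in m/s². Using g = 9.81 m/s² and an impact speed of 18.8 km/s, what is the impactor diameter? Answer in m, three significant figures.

Rearranging for d: d = [D / (1.25 · 18800^0.48 · 9.81^-0.21)]^(1/0.81).
18800^0.48 = 112.6
9.81^-0.21 = 0.6191
Denominator = 1.25 × 112.6 × 0.6191 = 87.14
D / 87.14 = 777 / 87.14 = 8.917
d = 8.917^(1/0.81) = 8.917^1.2346 = 14.90 m

d ≈ 14.9 m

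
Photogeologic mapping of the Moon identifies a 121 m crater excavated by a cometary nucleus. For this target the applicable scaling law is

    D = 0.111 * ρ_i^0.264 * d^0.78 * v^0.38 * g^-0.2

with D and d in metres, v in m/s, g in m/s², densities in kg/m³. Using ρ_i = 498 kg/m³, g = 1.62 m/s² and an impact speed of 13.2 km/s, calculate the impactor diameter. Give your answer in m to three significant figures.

d ≈ 10.7 m

Rearranging for d: d = [D / (0.111 · 498^0.264 · 13200^0.38 · 1.62^-0.2)]^(1/0.78).
498^0.264 = 5.153
13200^0.38 = 36.80
1.62^-0.2 = 0.9080
Denominator = 0.111 × 5.153 × 36.80 × 0.9080 = 19.11
D / 19.11 = 121 / 19.11 = 6.332
d = 6.332^(1/0.78) = 6.332^1.2821 = 10.66 m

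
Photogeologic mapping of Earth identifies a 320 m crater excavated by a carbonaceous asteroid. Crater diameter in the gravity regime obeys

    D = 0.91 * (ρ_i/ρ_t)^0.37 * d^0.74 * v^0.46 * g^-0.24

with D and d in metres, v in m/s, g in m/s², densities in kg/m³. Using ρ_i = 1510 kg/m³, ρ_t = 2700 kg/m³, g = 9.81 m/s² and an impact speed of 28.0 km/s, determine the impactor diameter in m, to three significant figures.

d ≈ 13.3 m

Rearranging for d: d = [D / (0.91 · (1510/2700)^0.37 · 28000^0.46 · 9.81^-0.24)]^(1/0.74).
(1510/2700)^0.37 = 0.8065
28000^0.46 = 111.1
9.81^-0.24 = 0.5781
Denominator = 0.91 × 0.8065 × 111.1 × 0.5781 = 47.14
D / 47.14 = 320 / 47.14 = 6.788
d = 6.788^(1/0.74) = 6.788^1.3514 = 13.31 m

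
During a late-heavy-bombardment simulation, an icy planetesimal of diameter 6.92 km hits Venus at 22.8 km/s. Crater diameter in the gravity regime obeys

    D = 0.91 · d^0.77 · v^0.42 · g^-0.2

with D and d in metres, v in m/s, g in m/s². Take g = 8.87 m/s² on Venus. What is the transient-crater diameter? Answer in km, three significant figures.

In SI units: d = 6920 m, v = 22800 m/s.
d^0.77 = 6920^0.77 = 905.5
v^0.42 = 22800^0.42 = 67.66
g^-0.2 = 8.87^-0.2 = 0.6463
D = 0.91 × 905.5 × 67.66 × 0.6463 = 36033 m
   = 36.03 km

D ≈ 36.0 km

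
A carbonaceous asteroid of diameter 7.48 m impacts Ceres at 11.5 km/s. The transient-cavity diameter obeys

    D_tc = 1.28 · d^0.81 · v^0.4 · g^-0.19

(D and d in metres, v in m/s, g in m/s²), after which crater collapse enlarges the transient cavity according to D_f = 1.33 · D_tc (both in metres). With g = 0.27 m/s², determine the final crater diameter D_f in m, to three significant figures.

v = 11500 m/s.
d^0.81 = 7.48^0.81 = 5.103
v^0.4 = 11500^0.4 = 42.10
g^-0.19 = 0.27^-0.19 = 1.282
D_tc = 1.28 × 5.103 × 42.10 × 1.282 = 352.5 m
D_f = 1.33 × 352.5 = 468.8 m

D_f ≈ 469 m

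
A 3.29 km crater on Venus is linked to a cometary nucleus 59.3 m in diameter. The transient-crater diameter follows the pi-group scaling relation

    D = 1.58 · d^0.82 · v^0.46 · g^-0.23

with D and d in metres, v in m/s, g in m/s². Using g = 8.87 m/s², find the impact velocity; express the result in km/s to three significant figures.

v ≈ 33.7 km/s

Rearranging for v: v = [D / (1.58 · 59.3^0.82 · 8.87^-0.23)]^(1/0.46).
D = 3290 m.
59.3^0.82 = 28.44
8.87^-0.23 = 0.6053
Denominator = 1.58 × 28.44 × 0.6053 = 27.20
D / 27.20 = 3290 / 27.20 = 121.0
v = 121.0^(1/0.46) = 121.0^2.1739 = 33711 m/s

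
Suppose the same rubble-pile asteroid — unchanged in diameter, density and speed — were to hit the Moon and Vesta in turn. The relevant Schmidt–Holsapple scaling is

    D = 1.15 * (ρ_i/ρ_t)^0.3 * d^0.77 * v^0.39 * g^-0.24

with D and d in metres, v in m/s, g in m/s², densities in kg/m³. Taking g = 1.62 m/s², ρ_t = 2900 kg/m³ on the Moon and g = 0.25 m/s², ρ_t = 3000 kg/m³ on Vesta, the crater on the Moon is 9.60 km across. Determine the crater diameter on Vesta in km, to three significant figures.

The impactor-only factors (d, v, ρ_i) cancel in the ratio, leaving D_Vesta/D_Moon = (g_Vesta/g_Moon)^-0.24 · (ρ_t,Moon/ρ_t,Vesta)^0.3.
(0.25/1.62)^-0.24 = 0.1543^-0.24 = 1.566
(2900/3000)^0.3 = 0.9667^0.3 = 0.9899
Ratio = 1.566 × 0.9899 = 1.550
D_Vesta = 1.550 × 9.60 km = 14.9 km

D ≈ 14.9 km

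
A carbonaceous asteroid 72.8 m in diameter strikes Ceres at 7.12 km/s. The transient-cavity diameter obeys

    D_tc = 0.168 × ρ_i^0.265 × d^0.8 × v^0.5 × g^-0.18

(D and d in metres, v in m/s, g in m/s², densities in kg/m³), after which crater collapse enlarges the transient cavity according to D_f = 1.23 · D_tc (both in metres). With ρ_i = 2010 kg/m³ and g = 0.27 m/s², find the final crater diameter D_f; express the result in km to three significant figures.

v = 7120 m/s.
ρ_i^0.265 = 2010^0.265 = 7.505
d^0.8 = 72.8^0.8 = 30.88
v^0.5 = 7120^0.5 = 84.38
g^-0.18 = 0.27^-0.18 = 1.266
D_tc = 0.168 × 7.505 × 30.88 × 84.38 × 1.266 = 4159 m
D_f = 1.23 × 4159 = 5116 m
     = 5.116 km

D_f ≈ 5.12 km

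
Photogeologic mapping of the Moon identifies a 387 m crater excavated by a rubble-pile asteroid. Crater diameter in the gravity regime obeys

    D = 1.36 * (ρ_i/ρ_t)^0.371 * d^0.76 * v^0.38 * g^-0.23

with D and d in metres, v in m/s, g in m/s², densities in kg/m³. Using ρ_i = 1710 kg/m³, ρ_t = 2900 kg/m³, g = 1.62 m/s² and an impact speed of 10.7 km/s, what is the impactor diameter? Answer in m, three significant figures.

Rearranging for d: d = [D / (1.36 · (1710/2900)^0.371 · 10700^0.38 · 1.62^-0.23)]^(1/0.76).
(1710/2900)^0.371 = 0.8220
10700^0.38 = 33.98
1.62^-0.23 = 0.8950
Denominator = 1.36 × 0.8220 × 33.98 × 0.8950 = 34.00
D / 34.00 = 387 / 34.00 = 11.38
d = 11.38^(1/0.76) = 11.38^1.3158 = 24.53 m

d ≈ 24.5 m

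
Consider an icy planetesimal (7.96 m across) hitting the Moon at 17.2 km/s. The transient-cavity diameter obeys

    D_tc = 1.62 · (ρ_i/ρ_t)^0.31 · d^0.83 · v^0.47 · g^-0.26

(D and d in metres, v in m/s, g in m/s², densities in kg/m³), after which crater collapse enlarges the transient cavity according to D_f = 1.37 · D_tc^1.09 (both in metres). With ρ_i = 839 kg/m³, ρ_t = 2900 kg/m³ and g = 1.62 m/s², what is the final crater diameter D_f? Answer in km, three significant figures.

v = 17200 m/s.
(ρ_i/ρ_t)^0.31 = (839/2900)^0.31 = 0.6808
d^0.83 = 7.96^0.83 = 5.594
v^0.47 = 17200^0.47 = 97.88
g^-0.26 = 1.62^-0.26 = 0.8821
D_tc = 1.62 × 0.6808 × 5.594 × 97.88 × 0.8821 = 532.7 m
D_f = 1.37 × (532.7)^1.09 = 1284 m
     = 1.284 km

D_f ≈ 1.28 km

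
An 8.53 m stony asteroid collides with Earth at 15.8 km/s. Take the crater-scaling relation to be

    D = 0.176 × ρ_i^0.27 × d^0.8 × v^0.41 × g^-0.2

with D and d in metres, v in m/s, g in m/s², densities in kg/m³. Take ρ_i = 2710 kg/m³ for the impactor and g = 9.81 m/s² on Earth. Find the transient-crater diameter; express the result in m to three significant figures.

In SI units: v = 15800 m/s.
ρ_i^0.27 = 2710^0.27 = 8.451
d^0.8 = 8.53^0.8 = 5.556
v^0.41 = 15800^0.41 = 52.66
g^-0.2 = 9.81^-0.2 = 0.6334
D = 0.176 × 8.451 × 5.556 × 52.66 × 0.6334 = 275.6 m

D ≈ 276 m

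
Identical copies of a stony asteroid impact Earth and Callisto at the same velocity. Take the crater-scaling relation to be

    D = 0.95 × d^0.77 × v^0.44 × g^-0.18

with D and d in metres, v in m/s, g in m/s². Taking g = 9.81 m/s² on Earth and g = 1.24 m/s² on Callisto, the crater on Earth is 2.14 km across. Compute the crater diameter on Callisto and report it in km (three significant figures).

All impactor-dependent factors cancel in the ratio, leaving D_Callisto/D_Earth = (g_Callisto/g_Earth)^-0.18.
(1.24/9.81)^-0.18 = 0.1264^-0.18 = 1.451
D_Callisto = 1.451 × 2.14 km = 3.11 km

D ≈ 3.11 km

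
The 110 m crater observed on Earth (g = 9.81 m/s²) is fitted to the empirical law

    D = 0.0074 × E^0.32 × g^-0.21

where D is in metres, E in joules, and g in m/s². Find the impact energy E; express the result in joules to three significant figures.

E ≈ 4.88 × 10^13 J

Rearranging: E = [D / (0.0074 · g^-0.21)]^(1/0.32).
g^-0.21 = 9.81^-0.21 = 0.6191
D / (0.0074 × 0.6191) = 110 / (4.581 × 10^-3) = 2.401 × 10^4
E = (2.401 × 10^4)^3.125 = 4.883 × 10^13 J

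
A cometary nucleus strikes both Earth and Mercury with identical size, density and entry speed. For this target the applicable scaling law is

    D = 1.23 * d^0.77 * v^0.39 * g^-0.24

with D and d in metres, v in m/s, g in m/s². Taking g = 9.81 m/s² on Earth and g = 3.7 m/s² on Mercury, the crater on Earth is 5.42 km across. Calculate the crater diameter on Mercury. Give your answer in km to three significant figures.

All impactor-dependent factors cancel in the ratio, leaving D_Mercury/D_Earth = (g_Mercury/g_Earth)^-0.24.
(3.7/9.81)^-0.24 = 0.3772^-0.24 = 1.264
D_Mercury = 1.264 × 5.42 km = 6.85 km

D ≈ 6.85 km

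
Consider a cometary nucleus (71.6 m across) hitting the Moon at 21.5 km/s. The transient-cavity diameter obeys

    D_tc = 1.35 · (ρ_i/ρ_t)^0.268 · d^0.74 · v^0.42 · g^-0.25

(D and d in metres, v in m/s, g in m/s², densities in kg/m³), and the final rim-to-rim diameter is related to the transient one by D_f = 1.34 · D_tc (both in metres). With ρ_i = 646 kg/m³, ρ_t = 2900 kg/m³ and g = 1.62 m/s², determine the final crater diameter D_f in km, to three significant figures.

v = 21500 m/s.
(ρ_i/ρ_t)^0.268 = (646/2900)^0.268 = 0.6687
d^0.74 = 71.6^0.74 = 23.58
v^0.42 = 21500^0.42 = 66.01
g^-0.25 = 1.62^-0.25 = 0.8864
D_tc = 1.35 × 0.6687 × 23.58 × 66.01 × 0.8864 = 1246 m
D_f = 1.34 × 1246 = 1670 m
     = 1.670 km

D_f ≈ 1.67 km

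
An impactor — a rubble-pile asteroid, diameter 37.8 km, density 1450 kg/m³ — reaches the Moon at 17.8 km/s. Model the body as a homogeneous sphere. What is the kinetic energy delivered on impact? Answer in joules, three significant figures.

d = 37800 m; v = 17800 m/s.
Mass m = (π/6) ρ d³ = (π/6) × 1450 × (37800)³ = 4.101 × 10^16 kg
E = ½ m v² = 0.5 × 4.101 × 10^16 × (17800)² = 6.497 × 10^24 J

E ≈ 6.50 × 10^24 J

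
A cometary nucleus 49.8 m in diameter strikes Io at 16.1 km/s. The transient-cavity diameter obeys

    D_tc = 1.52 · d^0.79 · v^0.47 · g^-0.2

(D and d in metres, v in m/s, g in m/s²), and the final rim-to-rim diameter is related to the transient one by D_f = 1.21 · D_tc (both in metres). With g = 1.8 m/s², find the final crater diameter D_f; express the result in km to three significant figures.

D_f ≈ 3.40 km

v = 16100 m/s.
d^0.79 = 49.8^0.79 = 21.92
v^0.47 = 16100^0.47 = 94.89
g^-0.2 = 1.8^-0.2 = 0.8891
D_tc = 1.52 × 21.92 × 94.89 × 0.8891 = 2811 m
D_f = 1.21 × 2811 = 3401 m
     = 3.401 km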